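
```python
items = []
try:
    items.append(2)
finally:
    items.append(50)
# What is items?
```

Step-by-step execution trace:
1. try: `items.append(2)` → items = [2].
2. The try body completes without raising.
3. finally always runs: `items.append(50)` → items = [2, 50].
Result: [2, 50]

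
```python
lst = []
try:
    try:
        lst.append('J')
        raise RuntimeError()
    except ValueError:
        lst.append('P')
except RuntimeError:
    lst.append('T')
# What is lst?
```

Step-by-step execution trace:
1. Inner try: `lst.append('J')` → lst = ['J'].
2. `raise RuntimeError()` raises RuntimeError.
3. Inner `except ValueError` does not match RuntimeError; exception propagates to outer try.
4. Outer `except RuntimeError` matches → `lst.append('T')` → lst = ['J', 'T'].
Result: ['J', 'T']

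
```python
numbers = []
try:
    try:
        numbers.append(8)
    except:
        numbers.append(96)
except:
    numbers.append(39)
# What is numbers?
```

Step-by-step execution trace:
1. Inner try: `numbers.append(8)` → numbers = [8]. No exception raised.
2. Inner `except` is skipped.
3. Inner try completes normally; outer `except` is skipped.
Result: [8]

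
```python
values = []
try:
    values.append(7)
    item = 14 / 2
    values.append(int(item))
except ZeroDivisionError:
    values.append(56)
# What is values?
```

Step-by-step execution trace:
1. try: `values.append(7)` → values = [7].
2. `item = 14 / 2` → item = 7.0. No exception raised.
3. `values.append(int(item))` → values = [7, 7].
4. `except ZeroDivisionError` is skipped (no exception was raised).
Result: [7, 7]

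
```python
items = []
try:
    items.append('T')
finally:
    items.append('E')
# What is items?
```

Step-by-step execution trace:
1. try: `items.append('T')` → items = ['T'].
2. The try body completes without raising.
3. finally always runs: `items.append('E')` → items = ['T', 'E'].
Result: ['T', 'E']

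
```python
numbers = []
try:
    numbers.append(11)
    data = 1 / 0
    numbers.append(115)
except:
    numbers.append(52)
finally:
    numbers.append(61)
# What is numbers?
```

Step-by-step execution trace:
1. try: `numbers.append(11)` → numbers = [11].
2. `data = 1 / 0` raises ZeroDivisionError; `numbers.append(115)` is not reached.
3. bare `except` matches → `numbers.append(52)` → numbers = [11, 52].
4. finally always runs: `numbers.append(61)` → numbers = [11, 52, 61].
Result: [11, 52, 61]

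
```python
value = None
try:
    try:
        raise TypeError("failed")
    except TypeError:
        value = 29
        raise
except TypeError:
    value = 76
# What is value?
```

Step-by-step execution trace:
1. Inner try: `raise TypeError("failed")` raises TypeError.
2. Inner `except TypeError` matches → value = 29.
3. bare `raise` re-raises the same TypeError.
4. Outer `except TypeError` matches → value = 76.
Result: 76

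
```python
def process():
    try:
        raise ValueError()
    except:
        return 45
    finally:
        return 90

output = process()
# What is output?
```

Step-by-step execution trace:
1. `process()` enters try: `raise ValueError()` raises ValueError.
2. bare `except` matches → `return 45` sets pending return value 45.
3. Before returning, `finally: return 90` runs and overrides the pending return.
4. process() returns 90 → output = 90.
Result: 90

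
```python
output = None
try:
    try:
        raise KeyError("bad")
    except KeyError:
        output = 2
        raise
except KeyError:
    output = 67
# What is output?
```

Step-by-step execution trace:
1. Inner try: `raise KeyError("bad")` raises KeyError.
2. Inner `except KeyError` matches → output = 2.
3. bare `raise` re-raises the same KeyError.
4. Outer `except KeyError` matches → output = 67.
Result: 67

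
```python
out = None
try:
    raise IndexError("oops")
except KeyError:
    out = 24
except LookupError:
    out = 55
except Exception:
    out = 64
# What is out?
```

Step-by-step execution trace:
1. `raise IndexError(...)` raises IndexError.
2. `except KeyError` does not match (IndexError is not a subclass of KeyError); skipped.
3. `except LookupError` matches (IndexError is a subclass of LookupError) → out = 55.
4. `except Exception` is not reached.
Result: 55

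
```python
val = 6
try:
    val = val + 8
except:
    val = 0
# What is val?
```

Step-by-step execution trace:
1. val starts at 6.
2. try: `val = val + 8` → val = 14. No exception raised.
3. `except` is skipped.
Result: 14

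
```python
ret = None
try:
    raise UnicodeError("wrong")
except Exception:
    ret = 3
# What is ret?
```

Step-by-step execution trace:
1. `raise UnicodeError(...)` raises UnicodeError.
2. `except Exception` matches (UnicodeError is a subclass of Exception) → ret = 3.
Result: 3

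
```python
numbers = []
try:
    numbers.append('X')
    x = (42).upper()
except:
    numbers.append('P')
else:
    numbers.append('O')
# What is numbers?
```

Step-by-step execution trace:
1. try: `numbers.append('X')` → numbers = ['X'].
2. `x = (42).upper()` raises AttributeError.
3. bare `except` matches → `numbers.append('P')` → numbers = ['X', 'P'].
4. `else` is skipped (an exception was raised).
Result: ['X', 'P']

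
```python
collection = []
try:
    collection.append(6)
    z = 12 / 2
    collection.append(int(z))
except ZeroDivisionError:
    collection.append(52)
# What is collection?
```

Step-by-step execution trace:
1. try: `collection.append(6)` → collection = [6].
2. `z = 12 / 2` → z = 6.0. No exception raised.
3. `collection.append(int(z))` → collection = [6, 6].
4. `except ZeroDivisionError` is skipped (no exception was raised).
Result: [6, 6]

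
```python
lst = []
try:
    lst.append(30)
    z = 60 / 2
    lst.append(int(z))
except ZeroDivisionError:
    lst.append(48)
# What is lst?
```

Step-by-step execution trace:
1. try: `lst.append(30)` → lst = [30].
2. `z = 60 / 2` → z = 30.0. No exception raised.
3. `lst.append(int(z))` → lst = [30, 30].
4. `except ZeroDivisionError` is skipped (no exception was raised).
Result: [30, 30]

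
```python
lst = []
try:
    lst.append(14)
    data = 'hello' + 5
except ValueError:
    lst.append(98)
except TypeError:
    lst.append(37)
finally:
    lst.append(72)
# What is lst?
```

Step-by-step execution trace:
1. try: `lst.append(14)` → lst = [14].
2. `data = 'hello' + 5` raises TypeError.
3. `except ValueError` does not match TypeError; skipped.
4. `except TypeError` matches → `lst.append(37)` → lst = [14, 37].
5. finally always runs: `lst.append(72)` → lst = [14, 37, 72].
Result: [14, 37, 72]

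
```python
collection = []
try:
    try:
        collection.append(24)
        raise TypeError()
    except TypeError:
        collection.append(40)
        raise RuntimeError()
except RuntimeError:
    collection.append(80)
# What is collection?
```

Step-by-step execution trace:
1. Inner try: `collection.append(24)` → collection = [24].
2. `raise TypeError()` raises TypeError.
3. Inner `except TypeError` matches → `collection.append(40)` → collection = [24, 40].
4. `raise RuntimeError()` raises RuntimeError; propagates to outer try.
5. Outer `except RuntimeError` matches → `collection.append(80)` → collection = [24, 40, 80].
Result: [24, 40, 80]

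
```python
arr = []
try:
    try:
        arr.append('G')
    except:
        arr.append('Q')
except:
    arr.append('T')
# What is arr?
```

Step-by-step execution trace:
1. Inner try: `arr.append('G')` → arr = ['G']. No exception raised.
2. Inner `except` is skipped.
3. Inner try completes normally; outer `except` is skipped.
Result: ['G']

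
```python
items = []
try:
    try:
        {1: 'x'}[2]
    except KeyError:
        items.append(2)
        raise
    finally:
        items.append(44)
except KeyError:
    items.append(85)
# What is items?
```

Step-by-step execution trace:
1. Inner try: `{1: 'x'}[2]` raises KeyError.
2. Inner `except KeyError` matches → `items.append(2)` → items = [2].
3. bare `raise` re-raises KeyError.
4. Inner `finally` runs during unwinding: `items.append(44)` → items = [2, 44].
5. Outer `except KeyError` matches → `items.append(85)` → items = [2, 44, 85].
Result: [2, 44, 85]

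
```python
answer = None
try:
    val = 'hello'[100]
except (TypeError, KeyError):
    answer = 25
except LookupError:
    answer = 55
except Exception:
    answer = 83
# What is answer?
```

Step-by-step execution trace:
1. `val = 'hello'[100]` raises IndexError.
2. `except (TypeError, KeyError)` does not match IndexError; skipped.
3. `except LookupError` matches (IndexError is a subclass of LookupError) → answer = 55.
4. `except Exception` is not reached.
Result: 55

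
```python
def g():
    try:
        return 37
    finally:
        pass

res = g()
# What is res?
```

Step-by-step execution trace:
1. `g()` enters try: `return 37` sets pending return value 37.
2. Before returning, `finally: pass` runs (no effect).
3. g() returns 37 → res = 37.
Result: 37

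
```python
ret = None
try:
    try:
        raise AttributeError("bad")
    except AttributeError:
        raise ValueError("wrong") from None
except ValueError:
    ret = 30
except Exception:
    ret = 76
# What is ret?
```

Step-by-step execution trace:
1. Inner try raises AttributeError; inner `except AttributeError` catches it.
2. `raise ValueError(...) from None` raises ValueError (from None suppresses __context__, but the active exception is still ValueError).
3. Outer `except ValueError` matches → ret = 30.
4. `except Exception` is not reached.
Result: 30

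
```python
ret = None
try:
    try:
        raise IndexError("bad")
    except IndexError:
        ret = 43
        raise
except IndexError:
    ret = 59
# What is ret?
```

Step-by-step execution trace:
1. Inner try: `raise IndexError("bad")` raises IndexError.
2. Inner `except IndexError` matches → ret = 43.
3. bare `raise` re-raises the same IndexError.
4. Outer `except IndexError` matches → ret = 59.
Result: 59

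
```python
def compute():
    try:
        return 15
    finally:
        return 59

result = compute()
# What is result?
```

Step-by-step execution trace:
1. `compute()` enters try: `return 15` sets pending return value 15.
2. Before returning, `finally: return 59` runs and overrides the pending return.
3. compute() returns 59 → result = 59.
Result: 59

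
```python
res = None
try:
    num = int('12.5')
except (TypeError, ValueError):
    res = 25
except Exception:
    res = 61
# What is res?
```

Step-by-step execution trace:
1. `num = int('12.5')` raises ValueError.
2. `except (TypeError, ValueError)` matches (ValueError is in the tuple) → res = 25.
3. `except Exception` is not reached.
Result: 25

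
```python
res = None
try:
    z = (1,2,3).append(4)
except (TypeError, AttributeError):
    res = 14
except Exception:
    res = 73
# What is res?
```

Step-by-step execution trace:
1. `z = (1,2,3).append(4)` raises AttributeError.
2. `except (TypeError, AttributeError)` matches (AttributeError is in the tuple) → res = 14.
3. `except Exception` is not reached.
Result: 14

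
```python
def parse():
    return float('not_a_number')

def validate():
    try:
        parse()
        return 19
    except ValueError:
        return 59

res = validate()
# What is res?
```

Step-by-step execution trace:
1. `validate()` calls `parse()`.
2. `parse()` evaluates `float('not_a_number')`, which raises ValueError; it propagates to the caller.
3. `return 19` is not reached.
4. `except ValueError` in validate matches → returns 59.
5. res = 59.
Result: 59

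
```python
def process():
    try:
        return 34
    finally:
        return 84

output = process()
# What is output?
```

Step-by-step execution trace:
1. `process()` enters try: `return 34` sets pending return value 34.
2. Before returning, `finally: return 84` runs and overrides the pending return.
3. process() returns 84 → output = 84.
Result: 84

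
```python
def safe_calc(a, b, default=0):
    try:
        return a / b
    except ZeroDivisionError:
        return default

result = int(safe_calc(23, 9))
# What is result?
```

Step-by-step execution trace:
1. `safe_calc(23, 9)` enters try: `return 23 / 9` → returns 2.5555555555555554. No exception raised.
2. `except ZeroDivisionError` is skipped.
3. `int(2.5555555555555554)` → 2 → result = 2.
Result: 2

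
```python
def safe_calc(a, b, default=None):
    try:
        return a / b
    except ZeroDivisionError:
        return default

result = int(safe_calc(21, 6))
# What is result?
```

Step-by-step execution trace:
1. `safe_calc(21, 6)` enters try: `return 21 / 6` → returns 3.5. No exception raised.
2. `except ZeroDivisionError` is skipped.
3. `int(3.5)` → 3 → result = 3.
Result: 3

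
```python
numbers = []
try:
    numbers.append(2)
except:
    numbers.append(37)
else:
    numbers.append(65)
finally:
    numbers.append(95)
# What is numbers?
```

Step-by-step execution trace:
1. try: `numbers.append(2)` → numbers = [2]. No exception raised.
2. `except` is skipped.
3. `else` runs: `numbers.append(65)` → numbers = [2, 65].
4. `finally` always runs: `numbers.append(95)` → numbers = [2, 65, 95].
Result: [2, 65, 95]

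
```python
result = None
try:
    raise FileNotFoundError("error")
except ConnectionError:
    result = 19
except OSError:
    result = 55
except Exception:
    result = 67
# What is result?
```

Step-by-step execution trace:
1. `raise FileNotFoundError(...)` raises FileNotFoundError.
2. `except ConnectionError` does not match (FileNotFoundError is not a subclass of ConnectionError); skipped.
3. `except OSError` matches (FileNotFoundError is a subclass of OSError) → result = 55.
4. `except Exception` is not reached.
Result: 55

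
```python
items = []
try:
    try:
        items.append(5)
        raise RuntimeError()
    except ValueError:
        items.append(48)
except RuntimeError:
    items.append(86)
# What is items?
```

Step-by-step execution trace:
1. Inner try: `items.append(5)` → items = [5].
2. `raise RuntimeError()` raises RuntimeError.
3. Inner `except ValueError` does not match RuntimeError; exception propagates to outer try.
4. Outer `except RuntimeError` matches → `items.append(86)` → items = [5, 86].
Result: [5, 86]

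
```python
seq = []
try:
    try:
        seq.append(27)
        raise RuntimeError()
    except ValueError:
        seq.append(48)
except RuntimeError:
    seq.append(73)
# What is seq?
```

Step-by-step execution trace:
1. Inner try: `seq.append(27)` → seq = [27].
2. `raise RuntimeError()` raises RuntimeError.
3. Inner `except ValueError` does not match RuntimeError; exception propagates to outer try.
4. Outer `except RuntimeError` matches → `seq.append(73)` → seq = [27, 73].
Result: [27, 73]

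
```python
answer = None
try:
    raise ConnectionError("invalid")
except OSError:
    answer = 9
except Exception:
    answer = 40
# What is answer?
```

Step-by-step execution trace:
1. `raise ConnectionError(...)` raises ConnectionError.
2. `except OSError` matches (ConnectionError is a subclass of OSError) → answer = 9.
3. `except Exception` is not reached.
Result: 9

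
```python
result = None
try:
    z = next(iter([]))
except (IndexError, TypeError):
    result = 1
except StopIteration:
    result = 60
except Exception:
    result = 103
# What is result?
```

Step-by-step execution trace:
1. `z = next(iter([]))` raises StopIteration.
2. `except (IndexError, TypeError)` does not match StopIteration; skipped.
3. `except StopIteration` matches (exact type match) → result = 60.
4. `except Exception` is not reached.
Result: 60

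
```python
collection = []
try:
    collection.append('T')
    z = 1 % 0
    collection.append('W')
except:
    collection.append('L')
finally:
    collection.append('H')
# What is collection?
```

Step-by-step execution trace:
1. try: `collection.append('T')` → collection = ['T'].
2. `z = 1 % 0` raises ZeroDivisionError; `collection.append('W')` is not reached.
3. bare `except` matches → `collection.append('L')` → collection = ['T', 'L'].
4. finally always runs: `collection.append('H')` → collection = ['T', 'L', 'H'].
Result: ['T', 'L', 'H']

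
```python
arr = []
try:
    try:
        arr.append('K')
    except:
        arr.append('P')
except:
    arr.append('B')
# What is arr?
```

Step-by-step execution trace:
1. Inner try: `arr.append('K')` → arr = ['K']. No exception raised.
2. Inner `except` is skipped.
3. Inner try completes normally; outer `except` is skipped.
Result: ['K']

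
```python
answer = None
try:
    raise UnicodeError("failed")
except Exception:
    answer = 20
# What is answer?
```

Step-by-step execution trace:
1. `raise UnicodeError(...)` raises UnicodeError.
2. `except Exception` matches (UnicodeError is a subclass of Exception) → answer = 20.
Result: 20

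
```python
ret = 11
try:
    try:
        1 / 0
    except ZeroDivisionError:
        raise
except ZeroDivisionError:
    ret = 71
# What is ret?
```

Step-by-step execution trace:
1. Inner try: `1 / 0` raises ZeroDivisionError.
2. Inner `except ZeroDivisionError` matches; bare `raise` re-raises the same ZeroDivisionError.
3. Outer `except ZeroDivisionError` matches → ret = 71.
Result: 71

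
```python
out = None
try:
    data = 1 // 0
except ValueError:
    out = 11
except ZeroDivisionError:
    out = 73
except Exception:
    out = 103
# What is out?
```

Step-by-step execution trace:
1. `data = 1 // 0` raises ZeroDivisionError.
2. `except ValueError` does not match ZeroDivisionError; skipped.
3. `except ZeroDivisionError` matches → out = 73.
4. Remaining except clauses are skipped.
Result: 73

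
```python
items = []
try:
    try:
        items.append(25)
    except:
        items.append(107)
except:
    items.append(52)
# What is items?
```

Step-by-step execution trace:
1. Inner try: `items.append(25)` → items = [25]. No exception raised.
2. Inner `except` is skipped.
3. Inner try completes normally; outer `except` is skipped.
Result: [25]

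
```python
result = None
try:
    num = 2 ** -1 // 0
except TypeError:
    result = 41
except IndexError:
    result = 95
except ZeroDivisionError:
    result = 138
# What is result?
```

Step-by-step execution trace:
1. `num = 2 ** -1 // 0` raises ZeroDivisionError.
2. `except TypeError` does not match ZeroDivisionError; skipped.
3. `except IndexError` does not match ZeroDivisionError; skipped.
4. `except ZeroDivisionError` matches → result = 138.
Result: 138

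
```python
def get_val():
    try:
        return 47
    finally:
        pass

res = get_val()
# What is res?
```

Step-by-step execution trace:
1. `get_val()` enters try: `return 47` sets pending return value 47.
2. Before returning, `finally: pass` runs (no effect).
3. get_val() returns 47 → res = 47.
Result: 47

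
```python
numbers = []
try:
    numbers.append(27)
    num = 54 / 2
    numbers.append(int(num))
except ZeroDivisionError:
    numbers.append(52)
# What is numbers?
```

Step-by-step execution trace:
1. try: `numbers.append(27)` → numbers = [27].
2. `num = 54 / 2` → num = 27.0. No exception raised.
3. `numbers.append(int(num))` → numbers = [27, 27].
4. `except ZeroDivisionError` is skipped (no exception was raised).
Result: [27, 27]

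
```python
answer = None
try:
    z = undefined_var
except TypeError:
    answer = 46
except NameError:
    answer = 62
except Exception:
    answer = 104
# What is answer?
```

Step-by-step execution trace:
1. `z = undefined_var` raises NameError.
2. `except TypeError` does not match NameError; skipped.
3. `except NameError` matches → answer = 62.
4. Remaining except clauses are skipped.
Result: 62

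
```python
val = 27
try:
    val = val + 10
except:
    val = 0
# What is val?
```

Step-by-step execution trace:
1. val starts at 27.
2. try: `val = val + 10` → val = 37. No exception raised.
3. `except` is skipped.
Result: 37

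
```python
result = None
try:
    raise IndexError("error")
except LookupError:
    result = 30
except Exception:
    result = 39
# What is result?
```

Step-by-step execution trace:
1. `raise IndexError(...)` raises IndexError.
2. `except LookupError` matches (IndexError is a subclass of LookupError) → result = 30.
3. `except Exception` is not reached.
Result: 30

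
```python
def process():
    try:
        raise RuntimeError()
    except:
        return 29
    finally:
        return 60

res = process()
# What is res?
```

Step-by-step execution trace:
1. `process()` enters try: `raise RuntimeError()` raises RuntimeError.
2. bare `except` matches → `return 29` sets pending return value 29.
3. Before returning, `finally: return 60` runs and overrides the pending return.
4. process() returns 60 → res = 60.
Result: 60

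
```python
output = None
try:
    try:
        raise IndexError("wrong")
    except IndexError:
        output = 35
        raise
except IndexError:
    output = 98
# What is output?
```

Step-by-step execution trace:
1. Inner try: `raise IndexError("wrong")` raises IndexError.
2. Inner `except IndexError` matches → output = 35.
3. bare `raise` re-raises the same IndexError.
4. Outer `except IndexError` matches → output = 98.
Result: 98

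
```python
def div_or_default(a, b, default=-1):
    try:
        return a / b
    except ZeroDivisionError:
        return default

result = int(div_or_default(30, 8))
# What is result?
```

Step-by-step execution trace:
1. `div_or_default(30, 8)` enters try: `return 30 / 8` → returns 3.75. No exception raised.
2. `except ZeroDivisionError` is skipped.
3. `int(3.75)` → 3 → result = 3.
Result: 3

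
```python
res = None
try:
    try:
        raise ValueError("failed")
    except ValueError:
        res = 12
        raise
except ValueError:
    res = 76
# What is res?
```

Step-by-step execution trace:
1. Inner try: `raise ValueError("failed")` raises ValueError.
2. Inner `except ValueError` matches → res = 12.
3. bare `raise` re-raises the same ValueError.
4. Outer `except ValueError` matches → res = 76.
Result: 76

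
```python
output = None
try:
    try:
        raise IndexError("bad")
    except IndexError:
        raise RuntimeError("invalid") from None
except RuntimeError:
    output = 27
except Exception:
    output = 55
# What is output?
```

Step-by-step execution trace:
1. Inner try raises IndexError; inner `except IndexError` catches it.
2. `raise RuntimeError(...) from None` raises RuntimeError (from None suppresses __context__, but the active exception is still RuntimeError).
3. Outer `except RuntimeError` matches → output = 27.
4. `except Exception` is not reached.
Result: 27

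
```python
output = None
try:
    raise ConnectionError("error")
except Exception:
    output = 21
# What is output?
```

Step-by-step execution trace:
1. `raise ConnectionError(...)` raises ConnectionError.
2. `except Exception` matches (ConnectionError is a subclass of Exception) → output = 21.
Result: 21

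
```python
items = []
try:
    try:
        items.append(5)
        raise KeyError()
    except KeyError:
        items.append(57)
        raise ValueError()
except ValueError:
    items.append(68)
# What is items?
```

Step-by-step execution trace:
1. Inner try: `items.append(5)` → items = [5].
2. `raise KeyError()` raises KeyError.
3. Inner `except KeyError` matches → `items.append(57)` → items = [5, 57].
4. `raise ValueError()` raises ValueError; propagates to outer try.
5. Outer `except ValueError` matches → `items.append(68)` → items = [5, 57, 68].
Result: [5, 57, 68]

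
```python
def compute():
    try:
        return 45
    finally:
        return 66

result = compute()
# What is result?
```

Step-by-step execution trace:
1. `compute()` enters try: `return 45` sets pending return value 45.
2. Before returning, `finally: return 66` runs and overrides the pending return.
3. compute() returns 66 → result = 66.
Result: 66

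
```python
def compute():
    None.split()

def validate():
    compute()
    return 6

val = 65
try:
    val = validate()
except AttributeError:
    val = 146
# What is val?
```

Step-by-step execution trace:
1. val starts at 65.
2. try: `validate()` calls `compute()`.
3. `compute()` evaluates `None.split()`, which raises AttributeError; it propagates through validate (uncaught).
4. `return 6` in validate is not reached; the assignment to val does not complete.
5. `except AttributeError` matches → val = 146.
Result: 146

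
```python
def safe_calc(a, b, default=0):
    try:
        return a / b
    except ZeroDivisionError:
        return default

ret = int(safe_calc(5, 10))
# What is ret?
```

Step-by-step execution trace:
1. `safe_calc(5, 10)` enters try: `return 5 / 10` → returns 0.5. No exception raised.
2. `except ZeroDivisionError` is skipped.
3. `int(0.5)` → 0 → ret = 0.
Result: 0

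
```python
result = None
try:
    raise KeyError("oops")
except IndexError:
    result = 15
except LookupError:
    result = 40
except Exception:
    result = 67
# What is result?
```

Step-by-step execution trace:
1. `raise KeyError(...)` raises KeyError.
2. `except IndexError` does not match (KeyError is not a subclass of IndexError); skipped.
3. `except LookupError` matches (KeyError is a subclass of LookupError) → result = 40.
4. `except Exception` is not reached.
Result: 40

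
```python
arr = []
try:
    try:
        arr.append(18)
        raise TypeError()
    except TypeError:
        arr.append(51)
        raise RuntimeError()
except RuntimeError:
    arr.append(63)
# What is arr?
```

Step-by-step execution trace:
1. Inner try: `arr.append(18)` → arr = [18].
2. `raise TypeError()` raises TypeError.
3. Inner `except TypeError` matches → `arr.append(51)` → arr = [18, 51].
4. `raise RuntimeError()` raises RuntimeError; propagates to outer try.
5. Outer `except RuntimeError` matches → `arr.append(63)` → arr = [18, 51, 63].
Result: [18, 51, 63]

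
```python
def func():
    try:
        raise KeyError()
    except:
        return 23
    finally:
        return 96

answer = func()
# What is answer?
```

Step-by-step execution trace:
1. `func()` enters try: `raise KeyError()` raises KeyError.
2. bare `except` matches → `return 23` sets pending return value 23.
3. Before returning, `finally: return 96` runs and overrides the pending return.
4. func() returns 96 → answer = 96.
Result: 96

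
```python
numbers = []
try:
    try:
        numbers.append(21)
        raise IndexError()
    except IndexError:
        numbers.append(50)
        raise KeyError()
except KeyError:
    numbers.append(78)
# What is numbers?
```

Step-by-step execution trace:
1. Inner try: `numbers.append(21)` → numbers = [21].
2. `raise IndexError()` raises IndexError.
3. Inner `except IndexError` matches → `numbers.append(50)` → numbers = [21, 50].
4. `raise KeyError()` raises KeyError; propagates to outer try.
5. Outer `except KeyError` matches → `numbers.append(78)` → numbers = [21, 50, 78].
Result: [21, 50, 78]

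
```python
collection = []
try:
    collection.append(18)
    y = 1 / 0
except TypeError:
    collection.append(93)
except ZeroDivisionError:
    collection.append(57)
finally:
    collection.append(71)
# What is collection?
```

Step-by-step execution trace:
1. try: `collection.append(18)` → collection = [18].
2. `y = 1 / 0` raises ZeroDivisionError.
3. `except TypeError` does not match ZeroDivisionError; skipped.
4. `except ZeroDivisionError` matches → `collection.append(57)` → collection = [18, 57].
5. finally always runs: `collection.append(71)` → collection = [18, 57, 71].
Result: [18, 57, 71]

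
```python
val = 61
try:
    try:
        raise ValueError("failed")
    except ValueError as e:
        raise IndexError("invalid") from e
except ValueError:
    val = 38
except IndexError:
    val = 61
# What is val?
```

Step-by-step execution trace:
1. Inner try raises ValueError; inner `except ValueError as e` catches it.
2. `raise IndexError(...) from e` raises IndexError (ValueError is attached as __cause__, but only IndexError is active).
3. Outer `except ValueError` does not match IndexError; skipped.
4. Outer `except IndexError` matches → val = 61.
Result: 61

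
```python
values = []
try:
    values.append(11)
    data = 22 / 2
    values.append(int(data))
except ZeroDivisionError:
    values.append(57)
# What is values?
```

Step-by-step execution trace:
1. try: `values.append(11)` → values = [11].
2. `data = 22 / 2` → data = 11.0. No exception raised.
3. `values.append(int(data))` → values = [11, 11].
4. `except ZeroDivisionError` is skipped (no exception was raised).
Result: [11, 11]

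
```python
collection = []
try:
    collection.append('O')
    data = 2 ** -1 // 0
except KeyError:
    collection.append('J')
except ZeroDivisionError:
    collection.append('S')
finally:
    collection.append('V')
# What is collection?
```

Step-by-step execution trace:
1. try: `collection.append('O')` → collection = ['O'].
2. `data = 2 ** -1 // 0` raises ZeroDivisionError.
3. `except KeyError` does not match ZeroDivisionError; skipped.
4. `except ZeroDivisionError` matches → `collection.append('S')` → collection = ['O', 'S'].
5. finally always runs: `collection.append('V')` → collection = ['O', 'S', 'V'].
Result: ['O', 'S', 'V']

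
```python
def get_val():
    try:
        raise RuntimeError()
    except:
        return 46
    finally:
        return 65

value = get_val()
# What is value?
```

Step-by-step execution trace:
1. `get_val()` enters try: `raise RuntimeError()` raises RuntimeError.
2. bare `except` matches → `return 46` sets pending return value 46.
3. Before returning, `finally: return 65` runs and overrides the pending return.
4. get_val() returns 65 → value = 65.
Result: 65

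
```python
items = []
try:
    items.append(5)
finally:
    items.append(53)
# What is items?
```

Step-by-step execution trace:
1. try: `items.append(5)` → items = [5].
2. The try body completes without raising.
3. finally always runs: `items.append(53)` → items = [5, 53].
Result: [5, 53]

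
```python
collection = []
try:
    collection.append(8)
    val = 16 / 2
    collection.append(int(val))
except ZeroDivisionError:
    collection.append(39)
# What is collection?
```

Step-by-step execution trace:
1. try: `collection.append(8)` → collection = [8].
2. `val = 16 / 2` → val = 8.0. No exception raised.
3. `collection.append(int(val))` → collection = [8, 8].
4. `except ZeroDivisionError` is skipped (no exception was raised).
Result: [8, 8]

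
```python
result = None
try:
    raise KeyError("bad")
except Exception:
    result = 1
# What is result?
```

Step-by-step execution trace:
1. `raise KeyError(...)` raises KeyError.
2. `except Exception` matches (KeyError is a subclass of Exception) → result = 1.
Result: 1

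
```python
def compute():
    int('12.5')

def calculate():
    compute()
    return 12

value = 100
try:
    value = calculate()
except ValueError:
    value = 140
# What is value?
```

Step-by-step execution trace:
1. value starts at 100.
2. try: `calculate()` calls `compute()`.
3. `compute()` evaluates `int('12.5')`, which raises ValueError; it propagates through calculate (uncaught).
4. `return 12` in calculate is not reached; the assignment to value does not complete.
5. `except ValueError` matches → value = 140.
Result: 140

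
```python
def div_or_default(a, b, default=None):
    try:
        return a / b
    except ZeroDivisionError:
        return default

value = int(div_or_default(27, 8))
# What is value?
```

Step-by-step execution trace:
1. `div_or_default(27, 8)` enters try: `return 27 / 8` → returns 3.375. No exception raised.
2. `except ZeroDivisionError` is skipped.
3. `int(3.375)` → 3 → value = 3.
Result: 3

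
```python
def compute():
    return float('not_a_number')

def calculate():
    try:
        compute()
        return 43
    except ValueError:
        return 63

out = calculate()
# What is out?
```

Step-by-step execution trace:
1. `calculate()` calls `compute()`.
2. `compute()` evaluates `float('not_a_number')`, which raises ValueError; it propagates to the caller.
3. `return 43` is not reached.
4. `except ValueError` in calculate matches → returns 63.
5. out = 63.
Result: 63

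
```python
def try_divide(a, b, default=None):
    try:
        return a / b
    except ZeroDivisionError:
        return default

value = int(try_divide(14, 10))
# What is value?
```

Step-by-step execution trace:
1. `try_divide(14, 10)` enters try: `return 14 / 10` → returns 1.4. No exception raised.
2. `except ZeroDivisionError` is skipped.
3. `int(1.4)` → 1 → value = 1.
Result: 1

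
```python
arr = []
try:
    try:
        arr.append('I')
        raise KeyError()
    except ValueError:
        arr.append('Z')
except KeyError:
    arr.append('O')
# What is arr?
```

Step-by-step execution trace:
1. Inner try: `arr.append('I')` → arr = ['I'].
2. `raise KeyError()` raises KeyError.
3. Inner `except ValueError` does not match KeyError; exception propagates to outer try.
4. Outer `except KeyError` matches → `arr.append('O')` → arr = ['I', 'O'].
Result: ['I', 'O']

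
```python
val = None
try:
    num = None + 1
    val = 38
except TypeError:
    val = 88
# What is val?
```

Step-by-step execution trace:
1. `num = None + 1` raises TypeError.
2. `val = 38` is not reached.
3. `except TypeError` matches → val = 88.
Result: 88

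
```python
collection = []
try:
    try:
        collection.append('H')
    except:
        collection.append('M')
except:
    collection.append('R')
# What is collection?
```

Step-by-step execution trace:
1. Inner try: `collection.append('H')` → collection = ['H']. No exception raised.
2. Inner `except` is skipped.
3. Inner try completes normally; outer `except` is skipped.
Result: ['H']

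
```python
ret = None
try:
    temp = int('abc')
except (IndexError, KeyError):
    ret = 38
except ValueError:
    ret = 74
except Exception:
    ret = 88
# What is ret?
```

Step-by-step execution trace:
1. `temp = int('abc')` raises ValueError.
2. `except (IndexError, KeyError)` does not match ValueError; skipped.
3. `except ValueError` matches (exact type match) → ret = 74.
4. `except Exception` is not reached.
Result: 74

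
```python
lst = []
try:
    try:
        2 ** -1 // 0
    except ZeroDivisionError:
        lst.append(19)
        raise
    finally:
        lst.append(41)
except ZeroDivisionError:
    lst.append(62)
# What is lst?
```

Step-by-step execution trace:
1. Inner try: `2 ** -1 // 0` raises ZeroDivisionError.
2. Inner `except ZeroDivisionError` matches → `lst.append(19)` → lst = [19].
3. bare `raise` re-raises ZeroDivisionError.
4. Inner `finally` runs during unwinding: `lst.append(41)` → lst = [19, 41].
5. Outer `except ZeroDivisionError` matches → `lst.append(62)` → lst = [19, 41, 62].
Result: [19, 41, 62]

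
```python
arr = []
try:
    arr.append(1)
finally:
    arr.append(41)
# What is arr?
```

Step-by-step execution trace:
1. try: `arr.append(1)` → arr = [1].
2. The try body completes without raising.
3. finally always runs: `arr.append(41)` → arr = [1, 41].
Result: [1, 41]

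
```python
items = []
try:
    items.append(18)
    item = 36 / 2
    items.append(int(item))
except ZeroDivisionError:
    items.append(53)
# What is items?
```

Step-by-step execution trace:
1. try: `items.append(18)` → items = [18].
2. `item = 36 / 2` → item = 18.0. No exception raised.
3. `items.append(int(item))` → items = [18, 18].
4. `except ZeroDivisionError` is skipped (no exception was raised).
Result: [18, 18]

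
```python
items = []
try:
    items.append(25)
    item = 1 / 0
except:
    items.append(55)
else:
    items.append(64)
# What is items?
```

Step-by-step execution trace:
1. try: `items.append(25)` → items = [25].
2. `item = 1 / 0` raises ZeroDivisionError.
3. bare `except` matches → `items.append(55)` → items = [25, 55].
4. `else` is skipped (an exception was raised).
Result: [25, 55]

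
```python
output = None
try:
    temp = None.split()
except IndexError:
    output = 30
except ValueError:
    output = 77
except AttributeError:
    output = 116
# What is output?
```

Step-by-step execution trace:
1. `temp = None.split()` raises AttributeError.
2. `except IndexError` does not match AttributeError; skipped.
3. `except ValueError` does not match AttributeError; skipped.
4. `except AttributeError` matches → output = 116.
Result: 116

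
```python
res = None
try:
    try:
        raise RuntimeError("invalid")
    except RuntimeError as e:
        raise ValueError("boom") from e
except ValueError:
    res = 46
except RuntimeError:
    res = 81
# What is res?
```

Step-by-step execution trace:
1. Inner try raises RuntimeError; inner `except RuntimeError as e` catches it.
2. `raise ValueError(...) from e` raises ValueError (RuntimeError is attached as __cause__, but only ValueError is active).
3. Outer `except ValueError` matches → res = 46.
4. `except RuntimeError` is not reached.
Result: 46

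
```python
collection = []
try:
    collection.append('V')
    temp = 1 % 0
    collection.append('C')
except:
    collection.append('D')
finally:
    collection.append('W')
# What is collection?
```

Step-by-step execution trace:
1. try: `collection.append('V')` → collection = ['V'].
2. `temp = 1 % 0` raises ZeroDivisionError; `collection.append('C')` is not reached.
3. bare `except` matches → `collection.append('D')` → collection = ['V', 'D'].
4. finally always runs: `collection.append('W')` → collection = ['V', 'D', 'W'].
Result: ['V', 'D', 'W']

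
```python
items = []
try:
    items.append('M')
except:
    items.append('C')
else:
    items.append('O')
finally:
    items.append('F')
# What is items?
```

Step-by-step execution trace:
1. try: `items.append('M')` → items = ['M']. No exception raised.
2. `except` is skipped.
3. `else` runs: `items.append('O')` → items = ['M', 'O'].
4. `finally` always runs: `items.append('F')` → items = ['M', 'O', 'F'].
Result: ['M', 'O', 'F']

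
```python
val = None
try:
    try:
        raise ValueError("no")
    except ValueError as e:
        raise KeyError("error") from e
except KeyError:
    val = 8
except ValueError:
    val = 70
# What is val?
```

Step-by-step execution trace:
1. Inner try raises ValueError; inner `except ValueError as e` catches it.
2. `raise KeyError(...) from e` raises KeyError (ValueError is attached as __cause__, but only KeyError is active).
3. Outer `except KeyError` matches → val = 8.
4. `except ValueError` is not reached.
Result: 8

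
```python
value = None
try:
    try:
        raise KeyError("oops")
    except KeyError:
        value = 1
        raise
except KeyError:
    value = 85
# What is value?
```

Step-by-step execution trace:
1. Inner try: `raise KeyError("oops")` raises KeyError.
2. Inner `except KeyError` matches → value = 1.
3. bare `raise` re-raises the same KeyError.
4. Outer `except KeyError` matches → value = 85.
Result: 85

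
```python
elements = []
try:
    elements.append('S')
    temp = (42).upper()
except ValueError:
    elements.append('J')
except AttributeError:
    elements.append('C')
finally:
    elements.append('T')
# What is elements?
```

Step-by-step execution trace:
1. try: `elements.append('S')` → elements = ['S'].
2. `temp = (42).upper()` raises AttributeError.
3. `except ValueError` does not match AttributeError; skipped.
4. `except AttributeError` matches → `elements.append('C')` → elements = ['S', 'C'].
5. finally always runs: `elements.append('T')` → elements = ['S', 'C', 'T'].
Result: ['S', 'C', 'T']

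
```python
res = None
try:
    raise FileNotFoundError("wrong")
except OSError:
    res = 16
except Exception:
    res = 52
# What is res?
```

Step-by-step execution trace:
1. `raise FileNotFoundError(...)` raises FileNotFoundError.
2. `except OSError` matches (FileNotFoundError is a subclass of OSError) → res = 16.
3. `except Exception` is not reached.
Result: 16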